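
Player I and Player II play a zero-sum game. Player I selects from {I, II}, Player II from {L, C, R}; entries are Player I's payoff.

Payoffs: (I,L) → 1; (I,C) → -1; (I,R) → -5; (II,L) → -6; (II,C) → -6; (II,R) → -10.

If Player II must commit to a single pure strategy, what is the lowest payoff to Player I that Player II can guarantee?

Column maxima: L → 1, C → -1, R → -5.
The smallest of these is -5.

-5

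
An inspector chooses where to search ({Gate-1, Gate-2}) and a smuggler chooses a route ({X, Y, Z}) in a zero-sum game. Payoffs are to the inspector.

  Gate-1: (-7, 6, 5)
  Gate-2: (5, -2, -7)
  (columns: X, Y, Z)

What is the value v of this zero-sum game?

-1

Row minima: Gate-1 → -7, Gate-2 → -7; maximin = -7.
Column maxima: X → 5, Y → 6, Z → 5; minimax = 5.
-7 ≠ 5, so there is no saddle point; optimal play is mixed.
Y is strictly dominated by Z (it gives the inspector strictly more in every row), so the smuggler never plays it.
On the remaining 2×2 (Gate-1, Gate-2 vs X, Z):
Let the inspector play Gate-1 with probability p. Expected payoff against X: (-7)p + 5(1−p) = −12p + 5; against Z: 5p + (-7)(1−p) = 12p − 7.
Setting these equal: −12p + 5 = 12p − 7 ⇒ −24p = -12 ⇒ p = 1/2, and the value is (-12)·(1/2) + 5 = -1.
For the smuggler: with q = P(X), equating Gate-1's and Gate-2's payoffs gives −12q + 5 = 12q − 7 ⇒ q = 1/2.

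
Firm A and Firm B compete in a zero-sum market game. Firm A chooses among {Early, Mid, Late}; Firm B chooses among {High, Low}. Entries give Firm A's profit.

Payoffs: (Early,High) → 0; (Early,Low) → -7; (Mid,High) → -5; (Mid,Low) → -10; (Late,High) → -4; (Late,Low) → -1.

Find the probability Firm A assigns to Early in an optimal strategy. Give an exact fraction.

3/10

Row minima: Early → -7, Mid → -10, Late → -4; maximin = -4.
Column maxima: High → 0, Low → -1; minimax = -1.
-4 ≠ -1, so there is no saddle point; optimal play is mixed.
Mid is strictly dominated by Early, so Firm A never plays it.
On the remaining 2×2 (Early, Late vs High, Low):
Let Firm A play Early with probability p. Expected payoff against High: 0p + (-4)(1−p) = 4p − 4; against Low: (-7)p + (-1)(1−p) = −6p − 1.
Setting these equal: 4p − 4 = −6p − 1 ⇒ 10p = 3 ⇒ p = 3/10, and the value is (4)·(3/10) − 4 = -14/5.
For Firm B: with q = P(High), equating Early's and Late's payoffs gives 7q − 7 = −3q − 1 ⇒ q = 3/5.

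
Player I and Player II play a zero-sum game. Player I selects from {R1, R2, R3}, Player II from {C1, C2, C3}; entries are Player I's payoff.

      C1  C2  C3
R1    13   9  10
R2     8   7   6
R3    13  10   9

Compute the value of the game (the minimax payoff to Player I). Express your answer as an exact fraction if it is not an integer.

Row minima: R1 → 9, R2 → 6, R3 → 9; maximin = 9.
Column maxima: C1 → 13, C2 → 10, C3 → 10; minimax = 10.
9 ≠ 10, so there is no saddle point; optimal play is mixed.
R2 is strictly dominated by R1, so Player I never plays it.
C1 is strictly dominated by C2 (it gives Player I strictly more in every row), so Player II never plays it.
On the remaining 2×2 (R1, R3 vs C2, C3):
Let Player I play R1 with probability p. Expected payoff against C2: 9p + 10(1−p) = −p + 10; against C3: 10p + 9(1−p) = p + 9.
Setting these equal: −p + 10 = p + 9 ⇒ −2p = -1 ⇒ p = 1/2, and the value is (-1)·(1/2) + 10 = 19/2.
For Player II: with q = P(C2), equating R1's and R3's payoffs gives −q + 10 = q + 9 ⇒ q = 1/2.

19/2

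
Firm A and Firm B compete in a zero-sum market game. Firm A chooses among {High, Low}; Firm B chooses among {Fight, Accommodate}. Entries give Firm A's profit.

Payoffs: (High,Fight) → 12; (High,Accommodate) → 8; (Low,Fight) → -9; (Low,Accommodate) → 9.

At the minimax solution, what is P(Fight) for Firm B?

1/22

Row minima: High → 8, Low → -9; maximin = 8.
Column maxima: Fight → 12, Accommodate → 9; minimax = 9.
8 ≠ 9, so there is no saddle point; optimal play is mixed.
Let Firm A play High with probability p. Expected payoff against Fight: 12p + (-9)(1−p) = 21p − 9; against Accommodate: 8p + 9(1−p) = −p + 9.
Setting these equal: 21p − 9 = −p + 9 ⇒ 22p = 18 ⇒ p = 9/11, and the value is (21)·(9/11) − 9 = 90/11.
For Firm B: with q = P(Fight), equating High's and Low's payoffs gives 4q + 8 = −18q + 9 ⇒ q = 1/22.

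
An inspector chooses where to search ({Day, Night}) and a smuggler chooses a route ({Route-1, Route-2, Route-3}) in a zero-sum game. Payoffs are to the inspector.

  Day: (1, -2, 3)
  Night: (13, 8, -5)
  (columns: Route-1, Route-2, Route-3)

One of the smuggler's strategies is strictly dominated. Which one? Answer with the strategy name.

Route-2 holds the inspector's payoff strictly below Route-1 in every row: -2 < 1, 8 < 13.
So Route-1 is strictly dominated for the smuggler.

Route-1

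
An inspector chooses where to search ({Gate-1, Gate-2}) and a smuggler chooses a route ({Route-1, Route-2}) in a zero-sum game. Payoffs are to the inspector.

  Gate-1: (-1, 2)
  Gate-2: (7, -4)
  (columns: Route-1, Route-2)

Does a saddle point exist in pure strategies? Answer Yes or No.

Row minima: Gate-1 → -1, Gate-2 → -4; maximin = -1.
Column maxima: Route-1 → 7, Route-2 → 2; minimax = 2.
-1 ≠ 2, so no pure-strategy equilibrium exists.

No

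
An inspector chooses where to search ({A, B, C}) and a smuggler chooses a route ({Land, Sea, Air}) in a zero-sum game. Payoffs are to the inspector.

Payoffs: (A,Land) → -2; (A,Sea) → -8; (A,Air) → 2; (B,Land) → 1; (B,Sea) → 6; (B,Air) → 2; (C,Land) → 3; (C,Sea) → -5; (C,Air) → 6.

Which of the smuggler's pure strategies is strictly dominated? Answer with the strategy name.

Air

Land holds the inspector's payoff strictly below Air in every row: -2 < 2, 1 < 2, 3 < 6.
So Air is strictly dominated for the smuggler.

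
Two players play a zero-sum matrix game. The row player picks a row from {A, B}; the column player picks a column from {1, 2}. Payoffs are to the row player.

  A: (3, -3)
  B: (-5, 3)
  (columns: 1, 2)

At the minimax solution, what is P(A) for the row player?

Row minima: A → -3, B → -5; maximin = -3.
Column maxima: 1 → 3, 2 → 3; minimax = 3.
-3 ≠ 3, so there is no saddle point; optimal play is mixed.
Let the row player play A with probability p. Expected payoff against 1: 3p + (-5)(1−p) = 8p − 5; against 2: (-3)p + 3(1−p) = −6p + 3.
Setting these equal: 8p − 5 = −6p + 3 ⇒ 14p = 8 ⇒ p = 4/7, and the value is (8)·(4/7) − 5 = -3/7.
For the column player: with q = P(1), equating A's and B's payoffs gives 6q − 3 = −8q + 3 ⇒ q = 3/7.

4/7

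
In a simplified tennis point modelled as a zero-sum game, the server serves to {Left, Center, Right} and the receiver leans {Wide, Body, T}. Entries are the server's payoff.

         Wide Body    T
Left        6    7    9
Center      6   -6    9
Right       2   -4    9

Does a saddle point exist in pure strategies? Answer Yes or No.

Yes

Row minima: Left → 6, Center → -6, Right → -4; maximin = 6.
Column maxima: Wide → 6, Body → 7, T → 9; minimax = 6.
maximin = minimax = 6, so a saddle point exists.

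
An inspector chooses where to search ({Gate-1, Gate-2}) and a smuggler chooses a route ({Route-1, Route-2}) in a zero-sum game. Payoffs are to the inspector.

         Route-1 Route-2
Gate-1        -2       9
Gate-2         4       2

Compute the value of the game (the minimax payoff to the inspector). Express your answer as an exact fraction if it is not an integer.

Row minima: Gate-1 → -2, Gate-2 → 2; maximin = 2.
Column maxima: Route-1 → 4, Route-2 → 9; minimax = 4.
2 ≠ 4, so there is no saddle point; optimal play is mixed.
Let the inspector play Gate-1 with probability p. Expected payoff against Route-1: (-2)p + 4(1−p) = −6p + 4; against Route-2: 9p + 2(1−p) = 7p + 2.
Setting these equal: −6p + 4 = 7p + 2 ⇒ −13p = -2 ⇒ p = 2/13, and the value is (-6)·(2/13) + 4 = 40/13.
For the smuggler: with q = P(Route-1), equating Gate-1's and Gate-2's payoffs gives −11q + 9 = 2q + 2 ⇒ q = 7/13.

40/13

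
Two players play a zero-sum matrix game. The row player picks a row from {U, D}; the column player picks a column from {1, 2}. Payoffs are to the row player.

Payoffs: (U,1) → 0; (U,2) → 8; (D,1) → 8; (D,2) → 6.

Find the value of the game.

32/5

Row minima: U → 0, D → 6; maximin = 6.
Column maxima: 1 → 8, 2 → 8; minimax = 8.
6 ≠ 8, so there is no saddle point; optimal play is mixed.
Let the row player play U with probability p. Expected payoff against 1: 0p + 8(1−p) = −8p + 8; against 2: 8p + 6(1−p) = 2p + 6.
Setting these equal: −8p + 8 = 2p + 6 ⇒ −10p = -2 ⇒ p = 1/5, and the value is (-8)·(1/5) + 8 = 32/5.
For the column player: with q = P(1), equating U's and D's payoffs gives −8q + 8 = 2q + 6 ⇒ q = 1/5.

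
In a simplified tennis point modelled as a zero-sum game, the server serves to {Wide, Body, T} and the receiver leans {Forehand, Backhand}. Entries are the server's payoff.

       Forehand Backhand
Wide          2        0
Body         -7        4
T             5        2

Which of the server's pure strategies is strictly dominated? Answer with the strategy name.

T gives a strictly higher payoff than Wide against every column: 5 > 2, 2 > 0.
So Wide is strictly dominated and the server never plays it.

Wide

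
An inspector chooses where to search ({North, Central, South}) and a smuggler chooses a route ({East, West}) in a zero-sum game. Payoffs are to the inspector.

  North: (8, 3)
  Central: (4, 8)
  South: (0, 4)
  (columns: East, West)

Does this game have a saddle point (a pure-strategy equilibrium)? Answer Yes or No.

Row minima: North → 3, Central → 4, South → 0; maximin = 4.
Column maxima: East → 8, West → 8; minimax = 8.
4 ≠ 8, so no pure-strategy equilibrium exists.

No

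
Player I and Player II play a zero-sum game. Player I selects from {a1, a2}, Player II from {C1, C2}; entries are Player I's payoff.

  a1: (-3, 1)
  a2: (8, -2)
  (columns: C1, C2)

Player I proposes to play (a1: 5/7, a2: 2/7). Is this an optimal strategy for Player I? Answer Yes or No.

Against C1 this mix gives (5/7)·(-3) + (2/7)·8 = 1/7.
Against C2 this mix gives (5/7)·1 + (2/7)·(-2) = 1/7.
All of Player II's active replies (C1, C2) yield 1/7, and no column does worse for Player I. The mix makes Player II indifferent and guarantees 1/7, so it is optimal.

Yes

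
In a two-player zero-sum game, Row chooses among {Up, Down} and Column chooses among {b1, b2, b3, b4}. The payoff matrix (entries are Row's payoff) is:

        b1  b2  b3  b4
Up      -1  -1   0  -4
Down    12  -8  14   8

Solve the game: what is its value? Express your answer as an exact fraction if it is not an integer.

Row minima: Up → -4, Down → -8; maximin = -4.
Column maxima: b1 → 12, b2 → -1, b3 → 14, b4 → 8; minimax = -1.
-4 ≠ -1, so there is no saddle point; optimal play is mixed.
b1 is strictly dominated by b4 (it gives Row strictly more in every row), so Column never plays it.
b3 is strictly dominated by b2 (it gives Row strictly more in every row), so Column never plays it.
On the remaining 2×2 (Up, Down vs b2, b4):
Let Row play Up with probability p. Expected payoff against b2: (-1)p + (-8)(1−p) = 7p − 8; against b4: (-4)p + 8(1−p) = −12p + 8.
Setting these equal: 7p − 8 = −12p + 8 ⇒ 19p = 16 ⇒ p = 16/19, and the value is (7)·(16/19) − 8 = -40/19.
For Column: with q = P(b2), equating Up's and Down's payoffs gives 3q − 4 = −16q + 8 ⇒ q = 12/19.

-40/19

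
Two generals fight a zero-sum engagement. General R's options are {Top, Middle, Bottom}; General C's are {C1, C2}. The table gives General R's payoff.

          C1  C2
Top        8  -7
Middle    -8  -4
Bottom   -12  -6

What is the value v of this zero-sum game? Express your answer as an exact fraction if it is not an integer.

-88/19

Row minima: Top → -7, Middle → -8, Bottom → -12; maximin = -7.
Column maxima: C1 → 8, C2 → -4; minimax = -4.
-7 ≠ -4, so there is no saddle point; optimal play is mixed.
Bottom is strictly dominated by Middle, so General R never plays it.
On the remaining 2×2 (Top, Middle vs C1, C2):
Let General R play Top with probability p. Expected payoff against C1: 8p + (-8)(1−p) = 16p − 8; against C2: (-7)p + (-4)(1−p) = −3p − 4.
Setting these equal: 16p − 8 = −3p − 4 ⇒ 19p = 4 ⇒ p = 4/19, and the value is (16)·(4/19) − 8 = -88/19.
For General C: with q = P(C1), equating Top's and Middle's payoffs gives 15q − 7 = −4q − 4 ⇒ q = 3/19.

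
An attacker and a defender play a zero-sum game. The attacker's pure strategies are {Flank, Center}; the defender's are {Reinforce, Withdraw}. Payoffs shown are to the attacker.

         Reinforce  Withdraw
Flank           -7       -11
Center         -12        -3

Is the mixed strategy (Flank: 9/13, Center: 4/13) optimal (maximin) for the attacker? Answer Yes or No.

Yes

Against Reinforce this mix gives (9/13)·(-7) + (4/13)·(-12) = -111/13.
Against Withdraw this mix gives (9/13)·(-11) + (4/13)·(-3) = -111/13.
All of the defender's active replies (Reinforce, Withdraw) yield -111/13, and no column does worse for the attacker. The mix makes the defender indifferent and guarantees -111/13, so it is optimal.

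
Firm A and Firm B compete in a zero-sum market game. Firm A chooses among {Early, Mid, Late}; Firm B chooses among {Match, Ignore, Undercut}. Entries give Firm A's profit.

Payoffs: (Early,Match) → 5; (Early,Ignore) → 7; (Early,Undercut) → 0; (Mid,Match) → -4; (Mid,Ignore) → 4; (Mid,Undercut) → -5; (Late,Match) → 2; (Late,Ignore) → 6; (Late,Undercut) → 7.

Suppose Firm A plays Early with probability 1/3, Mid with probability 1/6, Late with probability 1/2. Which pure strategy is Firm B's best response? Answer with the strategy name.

Match

If Firm B plays Match, Firm A's expected payoff is (1/3)·5 + (1/6)·(-4) + (1/2)·2 = 2.
If Firm B plays Ignore, Firm A's expected payoff is (1/3)·7 + (1/6)·4 + (1/2)·6 = 6.
If Firm B plays Undercut, Firm A's expected payoff is (1/3)·0 + (1/6)·(-5) + (1/2)·7 = 8/3.
Firm B minimizes Firm A's payoff; the smallest is 2, so the best response is Match.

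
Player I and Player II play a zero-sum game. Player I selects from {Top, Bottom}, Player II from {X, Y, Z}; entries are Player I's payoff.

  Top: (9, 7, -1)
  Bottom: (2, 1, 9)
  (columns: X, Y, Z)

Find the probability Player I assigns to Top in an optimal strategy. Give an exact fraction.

Row minima: Top → -1, Bottom → 1; maximin = 1.
Column maxima: X → 9, Y → 7, Z → 9; minimax = 7.
1 ≠ 7, so there is no saddle point; optimal play is mixed.
X is strictly dominated by Y (it gives Player I strictly more in every row), so Player II never plays it.
On the remaining 2×2 (Top, Bottom vs Y, Z):
Let Player I play Top with probability p. Expected payoff against Y: 7p + 1(1−p) = 6p + 1; against Z: (-1)p + 9(1−p) = −10p + 9.
Setting these equal: 6p + 1 = −10p + 9 ⇒ 16p = 8 ⇒ p = 1/2, and the value is (6)·(1/2) + 1 = 4.
For Player II: with q = P(Y), equating Top's and Bottom's payoffs gives 8q − 1 = −8q + 9 ⇒ q = 5/8.

1/2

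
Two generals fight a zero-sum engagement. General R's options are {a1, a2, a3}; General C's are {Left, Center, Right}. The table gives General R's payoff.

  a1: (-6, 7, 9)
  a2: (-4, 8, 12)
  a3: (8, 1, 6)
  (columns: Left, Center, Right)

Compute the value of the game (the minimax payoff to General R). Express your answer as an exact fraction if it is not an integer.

Row minima: a1 → -6, a2 → -4, a3 → 1; maximin = 1.
Column maxima: Left → 8, Center → 8, Right → 12; minimax = 8.
1 ≠ 8, so there is no saddle point; optimal play is mixed.
a1 is strictly dominated by a2, so General R never plays it.
Right is strictly dominated by Center (it gives General R strictly more in every row), so General C never plays it.
On the remaining 2×2 (a2, a3 vs Left, Center):
Let General R play a2 with probability p. Expected payoff against Left: (-4)p + 8(1−p) = −12p + 8; against Center: 8p + 1(1−p) = 7p + 1.
Setting these equal: −12p + 8 = 7p + 1 ⇒ −19p = -7 ⇒ p = 7/19, and the value is (-12)·(7/19) + 8 = 68/19.
For General C: with q = P(Left), equating a2's and a3's payoffs gives −12q + 8 = 7q + 1 ⇒ q = 7/19.

68/19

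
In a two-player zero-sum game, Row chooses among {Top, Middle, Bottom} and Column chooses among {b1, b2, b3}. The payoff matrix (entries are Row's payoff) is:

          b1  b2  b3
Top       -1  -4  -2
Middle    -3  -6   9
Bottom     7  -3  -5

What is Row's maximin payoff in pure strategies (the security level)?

Row minima: Top → -4, Middle → -6, Bottom → -5.
The best of these is -4.

-4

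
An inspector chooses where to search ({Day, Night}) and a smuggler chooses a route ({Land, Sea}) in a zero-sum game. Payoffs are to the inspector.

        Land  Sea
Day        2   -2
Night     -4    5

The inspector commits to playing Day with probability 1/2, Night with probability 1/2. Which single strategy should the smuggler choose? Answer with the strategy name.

Land

If the smuggler plays Land, the inspector's expected payoff is (1/2)·2 + (1/2)·(-4) = -1.
If the smuggler plays Sea, the inspector's expected payoff is (1/2)·(-2) + (1/2)·5 = 3/2.
The smuggler minimizes the inspector's payoff; the smallest is -1, so the best response is Land.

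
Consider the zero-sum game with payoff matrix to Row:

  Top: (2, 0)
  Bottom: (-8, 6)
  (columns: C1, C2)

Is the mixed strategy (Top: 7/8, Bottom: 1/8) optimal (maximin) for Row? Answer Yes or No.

Yes

Against C1 this mix gives (7/8)·2 + (1/8)·(-8) = 3/4.
Against C2 this mix gives (7/8)·0 + (1/8)·6 = 3/4.
All of Column's active replies (C1, C2) yield 3/4, and no column does worse for Row. The mix makes Column indifferent and guarantees 3/4, so it is optimal.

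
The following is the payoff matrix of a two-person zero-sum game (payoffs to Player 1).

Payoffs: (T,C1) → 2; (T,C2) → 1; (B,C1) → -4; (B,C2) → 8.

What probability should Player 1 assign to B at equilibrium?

1/13

Row minima: T → 1, B → -4; maximin = 1.
Column maxima: C1 → 2, C2 → 8; minimax = 2.
1 ≠ 2, so there is no saddle point; optimal play is mixed.
Let Player 1 play T with probability p. Expected payoff against C1: 2p + (-4)(1−p) = 6p − 4; against C2: 1p + 8(1−p) = −7p + 8.
Setting these equal: 6p − 4 = −7p + 8 ⇒ 13p = 12 ⇒ p = 12/13, and the value is (6)·(12/13) − 4 = 20/13.
For Player 2: with q = P(C1), equating T's and B's payoffs gives q + 1 = −12q + 8 ⇒ q = 7/13.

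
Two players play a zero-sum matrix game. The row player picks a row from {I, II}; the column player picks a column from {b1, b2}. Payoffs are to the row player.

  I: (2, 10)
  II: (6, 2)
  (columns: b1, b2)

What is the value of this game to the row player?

Row minima: I → 2, II → 2; maximin = 2.
Column maxima: b1 → 6, b2 → 10; minimax = 6.
2 ≠ 6, so there is no saddle point; optimal play is mixed.
Let the row player play I with probability p. Expected payoff against b1: 2p + 6(1−p) = −4p + 6; against b2: 10p + 2(1−p) = 8p + 2.
Setting these equal: −4p + 6 = 8p + 2 ⇒ −12p = -4 ⇒ p = 1/3, and the value is (-4)·(1/3) + 6 = 14/3.
For the column player: with q = P(b1), equating I's and II's payoffs gives −8q + 10 = 4q + 2 ⇒ q = 2/3.

14/3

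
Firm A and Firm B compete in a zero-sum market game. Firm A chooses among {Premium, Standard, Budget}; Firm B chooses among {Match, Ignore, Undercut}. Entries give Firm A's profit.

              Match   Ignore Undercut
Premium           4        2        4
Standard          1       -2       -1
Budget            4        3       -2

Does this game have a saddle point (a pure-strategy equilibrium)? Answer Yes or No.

Row minima: Premium → 2, Standard → -2, Budget → -2; maximin = 2.
Column maxima: Match → 4, Ignore → 3, Undercut → 4; minimax = 3.
2 ≠ 3, so no pure-strategy equilibrium exists.

No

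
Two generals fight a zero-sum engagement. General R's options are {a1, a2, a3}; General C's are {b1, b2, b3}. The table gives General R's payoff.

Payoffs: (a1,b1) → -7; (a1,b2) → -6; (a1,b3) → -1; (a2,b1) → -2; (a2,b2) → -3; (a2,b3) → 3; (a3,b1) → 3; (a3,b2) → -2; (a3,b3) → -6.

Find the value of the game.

-12/5

Row minima: a1 → -7, a2 → -3, a3 → -6; maximin = -3.
Column maxima: b1 → 3, b2 → -2, b3 → 3; minimax = -2.
-3 ≠ -2, so there is no saddle point; optimal play is mixed.
a1 is strictly dominated by a2, so General R never plays it.
With a1 eliminated, b1 is strictly dominated by b2 (it gives General R strictly more in every remaining row), so General C never plays it.
On the remaining 2×2 (a2, a3 vs b2, b3):
Let General R play a2 with probability p. Expected payoff against b2: (-3)p + (-2)(1−p) = −p − 2; against b3: 3p + (-6)(1−p) = 9p − 6.
Setting these equal: −p − 2 = 9p − 6 ⇒ −10p = -4 ⇒ p = 2/5, and the value is (-1)·(2/5) − 2 = -12/5.
For General C: with q = P(b2), equating a2's and a3's payoffs gives −6q + 3 = 4q − 6 ⇒ q = 9/10.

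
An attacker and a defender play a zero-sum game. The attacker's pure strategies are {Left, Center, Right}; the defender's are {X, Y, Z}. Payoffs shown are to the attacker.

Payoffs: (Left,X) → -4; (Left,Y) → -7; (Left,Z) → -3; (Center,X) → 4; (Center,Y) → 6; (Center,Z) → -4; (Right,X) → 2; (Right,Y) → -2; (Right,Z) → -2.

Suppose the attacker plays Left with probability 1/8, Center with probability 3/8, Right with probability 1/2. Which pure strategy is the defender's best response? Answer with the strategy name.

Z

If the defender plays X, the attacker's expected payoff is (1/8)·(-4) + (3/8)·4 + (1/2)·2 = 2.
If the defender plays Y, the attacker's expected payoff is (1/8)·(-7) + (3/8)·6 + (1/2)·(-2) = 3/8.
If the defender plays Z, the attacker's expected payoff is (1/8)·(-3) + (3/8)·(-4) + (1/2)·(-2) = -23/8.
The defender minimizes the attacker's payoff; the smallest is -23/8, so the best response is Z.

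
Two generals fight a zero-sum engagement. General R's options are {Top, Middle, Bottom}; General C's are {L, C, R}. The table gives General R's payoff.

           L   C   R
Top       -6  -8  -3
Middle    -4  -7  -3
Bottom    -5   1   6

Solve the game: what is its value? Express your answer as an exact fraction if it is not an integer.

Row minima: Top → -8, Middle → -7, Bottom → -5; maximin = -5.
Column maxima: L → -4, C → 1, R → 6; minimax = -4.
-5 ≠ -4, so there is no saddle point; optimal play is mixed.
Top is strictly dominated by Bottom, so General R never plays it.
R is strictly dominated by L (it gives General R strictly more in every row), so General C never plays it.
On the remaining 2×2 (Middle, Bottom vs L, C):
Let General R play Middle with probability p. Expected payoff against L: (-4)p + (-5)(1−p) = p − 5; against C: (-7)p + 1(1−p) = −8p + 1.
Setting these equal: p − 5 = −8p + 1 ⇒ 9p = 6 ⇒ p = 2/3, and the value is (1)·(2/3) − 5 = -13/3.
For General C: with q = P(L), equating Middle's and Bottom's payoffs gives 3q − 7 = −6q + 1 ⇒ q = 8/9.

-13/3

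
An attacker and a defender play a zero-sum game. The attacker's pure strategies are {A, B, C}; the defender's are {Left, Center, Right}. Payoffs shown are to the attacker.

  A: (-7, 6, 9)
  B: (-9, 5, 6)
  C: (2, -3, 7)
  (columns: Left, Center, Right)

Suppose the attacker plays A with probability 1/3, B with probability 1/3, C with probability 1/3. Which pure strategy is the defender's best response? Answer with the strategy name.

If the defender plays Left, the attacker's expected payoff is (1/3)·(-7) + (1/3)·(-9) + (1/3)·2 = -14/3.
If the defender plays Center, the attacker's expected payoff is (1/3)·6 + (1/3)·5 + (1/3)·(-3) = 8/3.
If the defender plays Right, the attacker's expected payoff is (1/3)·9 + (1/3)·6 + (1/3)·7 = 22/3.
The defender minimizes the attacker's payoff; the smallest is -14/3, so the best response is Left.

Left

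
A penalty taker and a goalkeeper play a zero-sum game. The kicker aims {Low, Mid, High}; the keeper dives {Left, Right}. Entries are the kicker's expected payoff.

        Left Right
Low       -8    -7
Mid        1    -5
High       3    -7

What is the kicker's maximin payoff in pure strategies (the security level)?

-5

Row minima: Low → -8, Mid → -5, High → -7.
The best of these is -5.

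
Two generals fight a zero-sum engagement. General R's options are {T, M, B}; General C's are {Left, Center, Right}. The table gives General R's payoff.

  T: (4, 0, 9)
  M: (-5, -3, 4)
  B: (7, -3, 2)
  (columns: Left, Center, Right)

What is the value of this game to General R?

0

Row minima: T → 0, M → -5, B → -3; maximin = 0.
Column maxima: Left → 7, Center → 0, Right → 9; minimax = 0.
Since maximin = minimax = 0, there is a saddle point and the value is 0.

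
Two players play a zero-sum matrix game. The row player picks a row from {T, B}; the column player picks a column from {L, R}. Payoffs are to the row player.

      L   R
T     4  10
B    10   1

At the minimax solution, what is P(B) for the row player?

2/5

Row minima: T → 4, B → 1; maximin = 4.
Column maxima: L → 10, R → 10; minimax = 10.
4 ≠ 10, so there is no saddle point; optimal play is mixed.
Let the row player play T with probability p. Expected payoff against L: 4p + 10(1−p) = −6p + 10; against R: 10p + 1(1−p) = 9p + 1.
Setting these equal: −6p + 10 = 9p + 1 ⇒ −15p = -9 ⇒ p = 3/5, and the value is (-6)·(3/5) + 10 = 32/5.
For the column player: with q = P(L), equating T's and B's payoffs gives −6q + 10 = 9q + 1 ⇒ q = 3/5.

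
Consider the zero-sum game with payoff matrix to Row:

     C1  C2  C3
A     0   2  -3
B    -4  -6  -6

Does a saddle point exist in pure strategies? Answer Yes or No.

Row minima: A → -3, B → -6; maximin = -3.
Column maxima: C1 → 0, C2 → 2, C3 → -3; minimax = -3.
maximin = minimax = -3, so a saddle point exists.

Yes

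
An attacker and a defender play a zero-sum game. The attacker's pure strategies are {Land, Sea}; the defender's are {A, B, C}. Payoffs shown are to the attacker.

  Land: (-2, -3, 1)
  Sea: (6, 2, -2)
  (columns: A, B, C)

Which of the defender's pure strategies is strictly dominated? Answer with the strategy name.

B holds the attacker's payoff strictly below A in every row: -3 < -2, 2 < 6.
So A is strictly dominated for the defender.

A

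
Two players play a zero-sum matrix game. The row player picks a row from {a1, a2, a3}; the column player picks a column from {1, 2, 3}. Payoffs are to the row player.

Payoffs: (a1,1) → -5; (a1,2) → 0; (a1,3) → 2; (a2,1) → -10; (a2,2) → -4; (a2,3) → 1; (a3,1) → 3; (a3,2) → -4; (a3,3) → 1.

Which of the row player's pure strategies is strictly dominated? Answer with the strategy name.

a2

a1 gives a strictly higher payoff than a2 against every column: -5 > -10, 0 > -4, 2 > 1.
So a2 is strictly dominated and the row player never plays it.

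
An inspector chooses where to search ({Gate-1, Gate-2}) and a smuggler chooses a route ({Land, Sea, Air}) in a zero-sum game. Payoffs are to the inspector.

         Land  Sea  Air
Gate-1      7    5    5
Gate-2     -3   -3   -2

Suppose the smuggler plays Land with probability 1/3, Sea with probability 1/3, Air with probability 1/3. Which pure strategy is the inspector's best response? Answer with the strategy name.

Expected payoff of Gate-1: (1/3)·7 + (1/3)·5 + (1/3)·5 = 17/3.
Expected payoff of Gate-2: (1/3)·(-3) + (1/3)·(-3) + (1/3)·(-2) = -8/3.
The largest is 17/3, so the inspector's best response is Gate-1.

Gate-1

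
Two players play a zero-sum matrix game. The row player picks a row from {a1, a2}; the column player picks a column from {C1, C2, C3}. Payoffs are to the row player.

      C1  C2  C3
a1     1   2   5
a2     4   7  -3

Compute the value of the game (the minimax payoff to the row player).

23/11

Row minima: a1 → 1, a2 → -3; maximin = 1.
Column maxima: C1 → 4, C2 → 7, C3 → 5; minimax = 4.
1 ≠ 4, so there is no saddle point; optimal play is mixed.
C2 is strictly dominated by C1 (it gives the row player strictly more in every row), so the column player never plays it.
On the remaining 2×2 (a1, a2 vs C1, C3):
Let the row player play a1 with probability p. Expected payoff against C1: 1p + 4(1−p) = −3p + 4; against C3: 5p + (-3)(1−p) = 8p − 3.
Setting these equal: −3p + 4 = 8p − 3 ⇒ −11p = -7 ⇒ p = 7/11, and the value is (-3)·(7/11) + 4 = 23/11.
For the column player: with q = P(C1), equating a1's and a2's payoffs gives −4q + 5 = 7q − 3 ⇒ q = 8/11.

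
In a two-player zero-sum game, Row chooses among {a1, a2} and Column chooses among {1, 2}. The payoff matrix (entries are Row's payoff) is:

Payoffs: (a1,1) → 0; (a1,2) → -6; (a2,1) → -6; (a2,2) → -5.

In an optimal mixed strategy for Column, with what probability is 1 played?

Row minima: a1 → -6, a2 → -6; maximin = -6.
Column maxima: 1 → 0, 2 → -5; minimax = -5.
-6 ≠ -5, so there is no saddle point; optimal play is mixed.
Let Row play a1 with probability p. Expected payoff against 1: 0p + (-6)(1−p) = 6p − 6; against 2: (-6)p + (-5)(1−p) = −p − 5.
Setting these equal: 6p − 6 = −p − 5 ⇒ 7p = 1 ⇒ p = 1/7, and the value is (6)·(1/7) − 6 = -36/7.
For Column: with q = P(1), equating a1's and a2's payoffs gives 6q − 6 = −q − 5 ⇒ q = 1/7.

1/7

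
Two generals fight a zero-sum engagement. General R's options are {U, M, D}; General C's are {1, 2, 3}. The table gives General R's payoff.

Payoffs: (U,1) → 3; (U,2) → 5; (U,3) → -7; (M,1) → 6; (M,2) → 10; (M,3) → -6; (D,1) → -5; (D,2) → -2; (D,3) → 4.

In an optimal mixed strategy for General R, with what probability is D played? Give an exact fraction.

Row minima: U → -7, M → -6, D → -5; maximin = -5.
Column maxima: 1 → 6, 2 → 10, 3 → 4; minimax = 4.
-5 ≠ 4, so there is no saddle point; optimal play is mixed.
U is strictly dominated by M, so General R never plays it.
2 is strictly dominated by 1 (it gives General R strictly more in every row), so General C never plays it.
On the remaining 2×2 (M, D vs 1, 3):
Let General R play M with probability p. Expected payoff against 1: 6p + (-5)(1−p) = 11p − 5; against 3: (-6)p + 4(1−p) = −10p + 4.
Setting these equal: 11p − 5 = −10p + 4 ⇒ 21p = 9 ⇒ p = 3/7, and the value is (11)·(3/7) − 5 = -2/7.
For General C: with q = P(1), equating M's and D's payoffs gives 12q − 6 = −9q + 4 ⇒ q = 10/21.

4/7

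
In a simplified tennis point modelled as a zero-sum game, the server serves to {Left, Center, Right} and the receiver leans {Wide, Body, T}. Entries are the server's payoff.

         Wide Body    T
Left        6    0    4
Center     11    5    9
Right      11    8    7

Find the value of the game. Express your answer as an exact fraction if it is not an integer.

Row minima: Left → 0, Center → 5, Right → 7; maximin = 7.
Column maxima: Wide → 11, Body → 8, T → 9; minimax = 8.
7 ≠ 8, so there is no saddle point; optimal play is mixed.
Left is strictly dominated by Center, so the server never plays it.
Wide is strictly dominated by Body (it gives the server strictly more in every row), so the receiver never plays it.
On the remaining 2×2 (Center, Right vs Body, T):
Let the server play Center with probability p. Expected payoff against Body: 5p + 8(1−p) = −3p + 8; against T: 9p + 7(1−p) = 2p + 7.
Setting these equal: −3p + 8 = 2p + 7 ⇒ −5p = -1 ⇒ p = 1/5, and the value is (-3)·(1/5) + 8 = 37/5.
For the receiver: with q = P(Body), equating Center's and Right's payoffs gives −4q + 9 = q + 7 ⇒ q = 2/5.

37/5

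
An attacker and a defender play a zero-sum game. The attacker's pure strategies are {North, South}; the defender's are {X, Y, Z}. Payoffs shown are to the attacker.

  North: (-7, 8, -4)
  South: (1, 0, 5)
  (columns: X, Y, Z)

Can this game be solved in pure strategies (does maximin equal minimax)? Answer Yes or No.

Row minima: North → -7, South → 0; maximin = 0.
Column maxima: X → 1, Y → 8, Z → 5; minimax = 1.
0 ≠ 1, so no pure-strategy equilibrium exists.

No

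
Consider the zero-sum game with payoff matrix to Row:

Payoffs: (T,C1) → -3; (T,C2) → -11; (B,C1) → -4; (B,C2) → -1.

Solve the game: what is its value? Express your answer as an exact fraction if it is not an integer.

-41/11

Row minima: T → -11, B → -4; maximin = -4.
Column maxima: C1 → -3, C2 → -1; minimax = -3.
-4 ≠ -3, so there is no saddle point; optimal play is mixed.
Let Row play T with probability p. Expected payoff against C1: (-3)p + (-4)(1−p) = p − 4; against C2: (-11)p + (-1)(1−p) = −10p − 1.
Setting these equal: p − 4 = −10p − 1 ⇒ 11p = 3 ⇒ p = 3/11, and the value is (1)·(3/11) − 4 = -41/11.
For Column: with q = P(C1), equating T's and B's payoffs gives 8q − 11 = −3q − 1 ⇒ q = 10/11.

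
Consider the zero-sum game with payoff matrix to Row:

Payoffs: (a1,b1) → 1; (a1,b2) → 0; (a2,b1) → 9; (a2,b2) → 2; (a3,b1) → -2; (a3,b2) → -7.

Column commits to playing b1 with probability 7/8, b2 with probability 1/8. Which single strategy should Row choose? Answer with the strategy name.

a2

Expected payoff of a1: (7/8)·1 + (1/8)·0 = 7/8.
Expected payoff of a2: (7/8)·9 + (1/8)·2 = 65/8.
Expected payoff of a3: (7/8)·(-2) + (1/8)·(-7) = -21/8.
The largest is 65/8, so Row's best response is a2.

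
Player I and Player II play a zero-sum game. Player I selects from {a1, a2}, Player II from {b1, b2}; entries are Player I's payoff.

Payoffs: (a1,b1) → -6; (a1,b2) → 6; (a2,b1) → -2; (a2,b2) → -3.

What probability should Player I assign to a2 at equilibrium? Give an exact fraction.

Row minima: a1 → -6, a2 → -3; maximin = -3.
Column maxima: b1 → -2, b2 → 6; minimax = -2.
-3 ≠ -2, so there is no saddle point; optimal play is mixed.
Let Player I play a1 with probability p. Expected payoff against b1: (-6)p + (-2)(1−p) = −4p − 2; against b2: 6p + (-3)(1−p) = 9p − 3.
Setting these equal: −4p − 2 = 9p − 3 ⇒ −13p = -1 ⇒ p = 1/13, and the value is (-4)·(1/13) − 2 = -30/13.
For Player II: with q = P(b1), equating a1's and a2's payoffs gives −12q + 6 = q − 3 ⇒ q = 9/13.

12/13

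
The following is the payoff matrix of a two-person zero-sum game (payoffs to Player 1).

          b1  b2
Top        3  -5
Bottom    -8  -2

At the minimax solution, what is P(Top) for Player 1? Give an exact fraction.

Row minima: Top → -5, Bottom → -8; maximin = -5.
Column maxima: b1 → 3, b2 → -2; minimax = -2.
-5 ≠ -2, so there is no saddle point; optimal play is mixed.
Let Player 1 play Top with probability p. Expected payoff against b1: 3p + (-8)(1−p) = 11p − 8; against b2: (-5)p + (-2)(1−p) = −3p − 2.
Setting these equal: 11p − 8 = −3p − 2 ⇒ 14p = 6 ⇒ p = 3/7, and the value is (11)·(3/7) − 8 = -23/7.
For Player 2: with q = P(b1), equating Top's and Bottom's payoffs gives 8q − 5 = −6q − 2 ⇒ q = 3/14.

3/7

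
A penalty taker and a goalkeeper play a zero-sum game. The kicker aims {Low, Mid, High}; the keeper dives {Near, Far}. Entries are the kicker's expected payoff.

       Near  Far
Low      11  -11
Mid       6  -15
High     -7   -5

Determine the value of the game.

Row minima: Low → -11, Mid → -15, High → -7; maximin = -7.
Column maxima: Near → 11, Far → -5; minimax = -5.
-7 ≠ -5, so there is no saddle point; optimal play is mixed.
Mid is strictly dominated by Low, so the kicker never plays it.
On the remaining 2×2 (Low, High vs Near, Far):
Let the kicker play Low with probability p. Expected payoff against Near: 11p + (-7)(1−p) = 18p − 7; against Far: (-11)p + (-5)(1−p) = −6p − 5.
Setting these equal: 18p − 7 = −6p − 5 ⇒ 24p = 2 ⇒ p = 1/12, and the value is (18)·(1/12) − 7 = -11/2.
For the keeper: with q = P(Near), equating Low's and High's payoffs gives 22q − 11 = −2q − 5 ⇒ q = 1/4.

-11/2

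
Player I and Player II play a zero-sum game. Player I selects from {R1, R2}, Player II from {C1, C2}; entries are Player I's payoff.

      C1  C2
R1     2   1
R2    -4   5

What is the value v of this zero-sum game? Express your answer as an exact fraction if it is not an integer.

Row minima: R1 → 1, R2 → -4; maximin = 1.
Column maxima: C1 → 2, C2 → 5; minimax = 2.
1 ≠ 2, so there is no saddle point; optimal play is mixed.
Let Player I play R1 with probability p. Expected payoff against C1: 2p + (-4)(1−p) = 6p − 4; against C2: 1p + 5(1−p) = −4p + 5.
Setting these equal: 6p − 4 = −4p + 5 ⇒ 10p = 9 ⇒ p = 9/10, and the value is (6)·(9/10) − 4 = 7/5.
For Player II: with q = P(C1), equating R1's and R2's payoffs gives q + 1 = −9q + 5 ⇒ q = 2/5.

7/5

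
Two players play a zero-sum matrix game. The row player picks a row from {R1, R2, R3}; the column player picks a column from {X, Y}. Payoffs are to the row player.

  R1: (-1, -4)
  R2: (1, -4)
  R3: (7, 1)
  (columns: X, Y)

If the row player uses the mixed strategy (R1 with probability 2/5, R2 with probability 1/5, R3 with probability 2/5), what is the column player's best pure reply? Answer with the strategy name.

Y

If the column player plays X, the row player's expected payoff is (2/5)·(-1) + (1/5)·1 + (2/5)·7 = 13/5.
If the column player plays Y, the row player's expected payoff is (2/5)·(-4) + (1/5)·(-4) + (2/5)·1 = -2.
The column player minimizes the row player's payoff; the smallest is -2, so the best response is Y.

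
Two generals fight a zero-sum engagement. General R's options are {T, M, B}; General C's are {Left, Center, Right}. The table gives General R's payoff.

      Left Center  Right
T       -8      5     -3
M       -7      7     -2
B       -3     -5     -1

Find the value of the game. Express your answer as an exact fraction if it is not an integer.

Row minima: T → -8, M → -7, B → -5; maximin = -5.
Column maxima: Left → -3, Center → 7, Right → -1; minimax = -3.
-5 ≠ -3, so there is no saddle point; optimal play is mixed.
T is strictly dominated by M, so General R never plays it.
Right is strictly dominated by Left (it gives General R strictly more in every row), so General C never plays it.
On the remaining 2×2 (M, B vs Left, Center):
Let General R play M with probability p. Expected payoff against Left: (-7)p + (-3)(1−p) = −4p − 3; against Center: 7p + (-5)(1−p) = 12p − 5.
Setting these equal: −4p − 3 = 12p − 5 ⇒ −16p = -2 ⇒ p = 1/8, and the value is (-4)·(1/8) − 3 = -7/2.
For General C: with q = P(Left), equating M's and B's payoffs gives −14q + 7 = 2q − 5 ⇒ q = 3/4.

-7/2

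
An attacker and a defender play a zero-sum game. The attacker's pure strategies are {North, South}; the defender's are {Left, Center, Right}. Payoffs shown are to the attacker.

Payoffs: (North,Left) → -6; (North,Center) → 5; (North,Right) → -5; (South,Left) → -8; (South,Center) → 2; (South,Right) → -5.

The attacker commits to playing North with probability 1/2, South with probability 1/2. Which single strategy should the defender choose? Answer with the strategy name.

Left

If the defender plays Left, the attacker's expected payoff is (1/2)·(-6) + (1/2)·(-8) = -7.
If the defender plays Center, the attacker's expected payoff is (1/2)·5 + (1/2)·2 = 7/2.
If the defender plays Right, the attacker's expected payoff is (1/2)·(-5) + (1/2)·(-5) = -5.
The defender minimizes the attacker's payoff; the smallest is -7, so the best response is Left.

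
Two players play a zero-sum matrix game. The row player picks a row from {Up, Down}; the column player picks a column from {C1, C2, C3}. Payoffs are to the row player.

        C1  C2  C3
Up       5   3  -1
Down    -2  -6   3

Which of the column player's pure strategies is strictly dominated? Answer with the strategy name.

C2 holds the row player's payoff strictly below C1 in every row: 3 < 5, -6 < -2.
So C1 is strictly dominated for the column player.

C1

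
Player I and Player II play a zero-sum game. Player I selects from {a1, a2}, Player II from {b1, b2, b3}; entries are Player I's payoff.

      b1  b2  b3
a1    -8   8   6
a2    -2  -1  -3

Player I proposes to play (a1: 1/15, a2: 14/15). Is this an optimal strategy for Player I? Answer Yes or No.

Against b1 this mix gives (1/15)·(-8) + (14/15)·(-2) = -12/5.
Against b2 this mix gives (1/15)·8 + (14/15)·(-1) = -2/5.
Against b3 this mix gives (1/15)·6 + (14/15)·(-3) = -12/5.
All of Player II's active replies (b1, b3) yield -12/5, and no column does worse for Player I. The mix makes Player II indifferent and guarantees -12/5, so it is optimal.

Yes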